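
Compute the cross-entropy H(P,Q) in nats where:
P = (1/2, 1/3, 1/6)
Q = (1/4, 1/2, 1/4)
1.1552 nats

Cross-entropy: H(P,Q) = -Σ p(x) log q(x)

Alternatively: H(P,Q) = H(P) + D_KL(P||Q)
H(P) = 1.0114 nats
D_KL(P||Q) = 0.1438 nats

H(P,Q) = 1.0114 + 0.1438 = 1.1552 nats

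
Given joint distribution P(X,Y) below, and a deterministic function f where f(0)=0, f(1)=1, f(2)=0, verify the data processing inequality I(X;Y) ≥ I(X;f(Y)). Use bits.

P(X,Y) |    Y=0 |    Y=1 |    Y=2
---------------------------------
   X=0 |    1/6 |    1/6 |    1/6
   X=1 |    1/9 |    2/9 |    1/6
I(X;Y) = 0.0138, I(X;f(Y)) = 0.0094, inequality holds: 0.0138 ≥ 0.0094

Data Processing Inequality: For any Markov chain X → Y → Z, we have I(X;Y) ≥ I(X;Z).

Here Z = f(Y) is a deterministic function of Y, forming X → Y → Z.

Original I(X;Y) = 0.0138 bits

After applying f:
P(X,Z) where Z=f(Y):
- P(X,Z=0) = P(X,Y=0) + P(X,Y=2)
- P(X,Z=1) = P(X,Y=1)

I(X;Z) = I(X;f(Y)) = 0.0094 bits

Verification: 0.0138 ≥ 0.0094 ✓

Information cannot be created by processing; the function f can only lose information about X.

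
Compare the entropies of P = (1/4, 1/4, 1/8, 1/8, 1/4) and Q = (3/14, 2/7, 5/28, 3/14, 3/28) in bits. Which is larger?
Q

Computing entropies in bits:
H(P) = 2.2500
H(Q) = 2.2579

Distribution Q has higher entropy.

Intuition: The distribution closer to uniform (more spread out) has higher entropy.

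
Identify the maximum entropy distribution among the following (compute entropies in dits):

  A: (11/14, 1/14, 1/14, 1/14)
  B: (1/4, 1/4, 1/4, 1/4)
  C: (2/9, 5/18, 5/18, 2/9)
B

For a discrete distribution over n outcomes, entropy is maximized by the uniform distribution.

Computing entropies:
H(A) = 0.3279 dits
H(B) = 0.6021 dits
H(C) = 0.5994 dits

The uniform distribution (where all probabilities equal 1/4) achieves the maximum entropy of log_10(4) = 0.6021 dits.

Distribution B has the highest entropy.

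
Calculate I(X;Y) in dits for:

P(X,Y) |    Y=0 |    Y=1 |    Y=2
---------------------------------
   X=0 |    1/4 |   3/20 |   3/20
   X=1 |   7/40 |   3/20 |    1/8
0.0012 dits

Mutual information: I(X;Y) = H(X) + H(Y) - H(X,Y)

Marginals:
P(X) = (11/20, 9/20), H(X) = 0.2989 dits
P(Y) = (17/40, 3/10, 11/40), H(Y) = 0.4690 dits

Joint entropy: H(X,Y) = 0.7666 dits

I(X;Y) = 0.2989 + 0.4690 - 0.7666 = 0.0012 dits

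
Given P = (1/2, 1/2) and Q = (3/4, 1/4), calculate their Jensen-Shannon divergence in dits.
0.0147 dits

Jensen-Shannon divergence is:
JSD(P||Q) = 0.5 × D_KL(P||M) + 0.5 × D_KL(Q||M)
where M = 0.5 × (P + Q) is the mixture distribution.

M = 0.5 × (1/2, 1/2) + 0.5 × (3/4, 1/4) = (5/8, 3/8)

D_KL(P||M) = 0.0140 dits
D_KL(Q||M) = 0.0154 dits

JSD(P||Q) = 0.5 × 0.0140 + 0.5 × 0.0154 = 0.0147 dits

Unlike KL divergence, JSD is symmetric and bounded: 0 ≤ JSD ≤ log(2).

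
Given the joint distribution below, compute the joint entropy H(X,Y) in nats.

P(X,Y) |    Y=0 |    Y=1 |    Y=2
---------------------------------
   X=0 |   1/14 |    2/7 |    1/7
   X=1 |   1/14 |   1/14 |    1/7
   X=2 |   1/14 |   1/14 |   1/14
2.0449 nats

Joint entropy is H(X,Y) = -Σ_{x,y} p(x,y) log p(x,y).

Summing over all non-zero entries:
H(X,Y) = -[1/14·log_e(1/14) + 2/7·log_e(2/7) + 1/7·log_e(1/7) + 1/14·log_e(1/14) + 1/14·log_e(1/14) + 1/7·log_e(1/7) + 1/14·log_e(1/14) + 1/14·log_e(1/14) + 1/14·log_e(1/14)]
H(X,Y) = 2.0449 nats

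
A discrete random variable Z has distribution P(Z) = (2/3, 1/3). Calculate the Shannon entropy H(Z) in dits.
0.2764 dits

Shannon entropy is H(X) = -Σ p(x) log p(x).

For P = (2/3, 1/3):
H = -2/3 × log_10(2/3) -1/3 × log_10(1/3)
H = 0.2764 dits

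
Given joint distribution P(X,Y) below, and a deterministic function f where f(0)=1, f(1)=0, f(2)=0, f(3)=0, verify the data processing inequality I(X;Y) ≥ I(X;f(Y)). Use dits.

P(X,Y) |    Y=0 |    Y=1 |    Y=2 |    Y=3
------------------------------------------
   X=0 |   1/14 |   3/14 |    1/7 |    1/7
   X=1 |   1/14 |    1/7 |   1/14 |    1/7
I(X;Y) = 0.0039, I(X;f(Y)) = 0.0007, inequality holds: 0.0039 ≥ 0.0007

Data Processing Inequality: For any Markov chain X → Y → Z, we have I(X;Y) ≥ I(X;Z).

Here Z = f(Y) is a deterministic function of Y, forming X → Y → Z.

Original I(X;Y) = 0.0039 dits

After applying f:
P(X,Z) where Z=f(Y):
- P(X,Z=0) = P(X,Y=1) + P(X,Y=2) + P(X,Y=3)
- P(X,Z=1) = P(X,Y=0)

I(X;Z) = I(X;f(Y)) = 0.0007 dits

Verification: 0.0039 ≥ 0.0007 ✓

Information cannot be created by processing; the function f can only lose information about X.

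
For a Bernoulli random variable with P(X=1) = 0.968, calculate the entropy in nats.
0.1416 nats

The binary entropy function is:
H(p) = -p log(p) - (1-p) log(1-p)

H(0.968) = -0.968 × log_e(0.968) - 0.032 × log_e(0.032)
H(0.968) = 0.1416 nats

Note: Binary entropy is maximized at p=0.5 (H=1 bit) and minimized at p=0 or p=1 (H=0).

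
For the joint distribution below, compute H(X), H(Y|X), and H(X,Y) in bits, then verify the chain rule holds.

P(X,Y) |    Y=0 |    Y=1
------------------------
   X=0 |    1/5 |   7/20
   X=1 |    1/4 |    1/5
H(X,Y) = 1.9589, H(X) = 0.9928, H(Y|X) = 0.9661 (all in bits)

Chain rule: H(X,Y) = H(X) + H(Y|X)

Left side — joint entropy directly:
H(X,Y) = -Σ p(x,y) log p(x,y) = 1.9589 bits

Right side — compute H(Y|X) from the conditional distributions:
P(X) = (11/20, 9/20), so H(X) = 0.9928 bits
H(Y|X) = Σ_x P(X=x) · H(Y|X=x):
  P(Y|X=0) = (4/11, 7/11), H(Y|X=0) = 0.9457, weight P(X=0) = 11/20
  P(Y|X=1) = (5/9, 4/9), H(Y|X=1) = 0.9911, weight P(X=1) = 9/20
H(Y|X) = 0.9661 bits

H(X) + H(Y|X) = 0.9928 + 0.9661 = 1.9589 bits

Both sides equal 1.9589 bits. ✓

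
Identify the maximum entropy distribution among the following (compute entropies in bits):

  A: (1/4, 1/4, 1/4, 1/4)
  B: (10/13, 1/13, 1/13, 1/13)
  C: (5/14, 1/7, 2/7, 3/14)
A

For a discrete distribution over n outcomes, entropy is maximized by the uniform distribution.

Computing entropies:
H(A) = 2.0000 bits
H(B) = 1.1451 bits
H(C) = 1.9242 bits

The uniform distribution (where all probabilities equal 1/4) achieves the maximum entropy of log_2(4) = 2.0000 bits.

Distribution A has the highest entropy.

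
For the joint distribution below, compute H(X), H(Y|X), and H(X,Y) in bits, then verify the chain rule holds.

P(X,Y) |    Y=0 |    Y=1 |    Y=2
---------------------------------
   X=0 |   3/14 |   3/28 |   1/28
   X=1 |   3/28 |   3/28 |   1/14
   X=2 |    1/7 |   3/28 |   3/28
H(X,Y) = 3.0472, H(X) = 1.5774, H(Y|X) = 1.4698 (all in bits)

Chain rule: H(X,Y) = H(X) + H(Y|X)

Left side — joint entropy directly:
H(X,Y) = -Σ p(x,y) log p(x,y) = 3.0472 bits

Right side — compute H(Y|X) from the conditional distributions:
P(X) = (5/14, 2/7, 5/14), so H(X) = 1.5774 bits
H(Y|X) = Σ_x P(X=x) · H(Y|X=x):
  P(Y|X=0) = (3/5, 3/10, 1/10), H(Y|X=0) = 1.2955, weight P(X=0) = 5/14
  P(Y|X=1) = (3/8, 3/8, 1/4), H(Y|X=1) = 1.5613, weight P(X=1) = 2/7
  P(Y|X=2) = (2/5, 3/10, 3/10), H(Y|X=2) = 1.5710, weight P(X=2) = 5/14
H(Y|X) = 1.4698 bits

H(X) + H(Y|X) = 1.5774 + 1.4698 = 3.0472 bits

Both sides equal 3.0472 bits. ✓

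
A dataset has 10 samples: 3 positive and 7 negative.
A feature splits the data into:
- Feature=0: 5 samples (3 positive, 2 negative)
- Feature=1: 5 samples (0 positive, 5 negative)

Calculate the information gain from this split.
0.3958 bits

Information Gain = H(Y) - H(Y|Feature)

Before split:
P(positive) = 3/10 = 0.3000
H(Y) = 0.8813 bits

After split:
Feature=0: H = 0.9710 bits (weight = 5/10)
Feature=1: H = 0.0000 bits (weight = 5/10)
H(Y|Feature) = (5/10)×0.9710 + (5/10)×0.0000 = 0.4855 bits

Information Gain = 0.8813 - 0.4855 = 0.3958 bits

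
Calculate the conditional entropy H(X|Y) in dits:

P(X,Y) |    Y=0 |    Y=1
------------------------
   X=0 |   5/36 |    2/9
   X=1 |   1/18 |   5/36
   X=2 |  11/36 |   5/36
0.4284 dits

Using the chain rule: H(X|Y) = H(X,Y) - H(Y)

First, compute H(X,Y) = 0.7295 dits

Marginal P(Y) = (1/2, 1/2)
H(Y) = 0.3010 dits

H(X|Y) = H(X,Y) - H(Y) = 0.7295 - 0.3010 = 0.4284 dits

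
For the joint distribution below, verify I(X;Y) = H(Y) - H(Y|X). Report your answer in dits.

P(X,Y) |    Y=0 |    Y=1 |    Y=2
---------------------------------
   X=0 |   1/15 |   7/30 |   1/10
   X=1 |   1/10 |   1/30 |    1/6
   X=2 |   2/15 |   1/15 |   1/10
I(X;Y) = 0.0487 dits

Mutual information has multiple equivalent forms:
- I(X;Y) = H(X) - H(X|Y)
- I(X;Y) = H(Y) - H(Y|X)
- I(X;Y) = H(X) + H(Y) - H(X,Y)

Computing all quantities:
H(X) = 0.4729, H(Y) = 0.4757, H(X,Y) = 0.8999
H(X|Y) = 0.4242, H(Y|X) = 0.4270

Verification:
H(X) - H(X|Y) = 0.4729 - 0.4242 = 0.0487
H(Y) - H(Y|X) = 0.4757 - 0.4270 = 0.0487
H(X) + H(Y) - H(X,Y) = 0.4729 + 0.4757 - 0.8999 = 0.0487

All forms give I(X;Y) = 0.0487 dits. ✓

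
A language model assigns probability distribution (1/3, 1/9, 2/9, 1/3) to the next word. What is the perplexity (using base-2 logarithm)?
3.7091

Perplexity is 2^H (or exp(H) for natural log).

First, H = -Σ p log p = 1.8911 bits
Perplexity = 2^1.8911 = 3.7091

Interpretation: The model's uncertainty is equivalent to choosing uniformly among 3.7 options.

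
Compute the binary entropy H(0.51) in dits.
0.3009 dits

The binary entropy function is:
H(p) = -p log(p) - (1-p) log(1-p)

H(0.51) = -0.51 × log_10(0.51) - 0.49 × log_10(0.49)
H(0.51) = 0.3009 dits

Note: Binary entropy is maximized at p=0.5 (H=1 bit) and minimized at p=0 or p=1 (H=0).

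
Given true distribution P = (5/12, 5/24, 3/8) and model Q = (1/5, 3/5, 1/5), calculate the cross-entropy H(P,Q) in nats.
1.3806 nats

Cross-entropy: H(P,Q) = -Σ p(x) log q(x)

Alternatively: H(P,Q) = H(P) + D_KL(P||Q)
H(P) = 1.0594 nats
D_KL(P||Q) = 0.3212 nats

H(P,Q) = 1.0594 + 0.3212 = 1.3806 nats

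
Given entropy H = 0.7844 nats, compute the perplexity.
2.1911

Perplexity is e^H (or exp(H) for natural log).

H = 0.7844 nats
Perplexity = e^0.7844 = 2.1911

Interpretation: The model's uncertainty is equivalent to choosing uniformly among 2.2 options.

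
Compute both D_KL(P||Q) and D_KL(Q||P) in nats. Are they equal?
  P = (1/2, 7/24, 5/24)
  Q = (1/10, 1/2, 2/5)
D_KL(P||Q) = 0.5116, D_KL(Q||P) = 0.3695

KL divergence is not symmetric: D_KL(P||Q) ≠ D_KL(Q||P) in general.

D_KL(P||Q) = 0.5116 nats
D_KL(Q||P) = 0.3695 nats

No, they are not equal!

This asymmetry is why KL divergence is not a true distance metric.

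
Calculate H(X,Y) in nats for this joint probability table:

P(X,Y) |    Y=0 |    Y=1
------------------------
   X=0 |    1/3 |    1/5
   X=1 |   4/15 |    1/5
1.3624 nats

Joint entropy is H(X,Y) = -Σ_{x,y} p(x,y) log p(x,y).

Summing over all non-zero entries:
H(X,Y) = -[1/3·log_e(1/3) + 1/5·log_e(1/5) + 4/15·log_e(4/15) + 1/5·log_e(1/5)]
H(X,Y) = 1.3624 nats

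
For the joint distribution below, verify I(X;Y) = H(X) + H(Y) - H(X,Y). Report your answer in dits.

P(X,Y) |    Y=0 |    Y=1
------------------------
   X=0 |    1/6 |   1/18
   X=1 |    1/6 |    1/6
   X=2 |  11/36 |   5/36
I(X;Y) = 0.0096 dits

Mutual information has multiple equivalent forms:
- I(X;Y) = H(X) - H(X|Y)
- I(X;Y) = H(Y) - H(Y|X)
- I(X;Y) = H(X) + H(Y) - H(X,Y)

Computing all quantities:
H(X) = 0.4607, H(Y) = 0.2841, H(X,Y) = 0.7352
H(X|Y) = 0.4512, H(Y|X) = 0.2745

Verification:
H(X) - H(X|Y) = 0.4607 - 0.4512 = 0.0096
H(Y) - H(Y|X) = 0.2841 - 0.2745 = 0.0096
H(X) + H(Y) - H(X,Y) = 0.4607 + 0.2841 - 0.7352 = 0.0096

All forms give I(X;Y) = 0.0096 dits. ✓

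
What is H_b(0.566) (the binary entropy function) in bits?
0.9874 bits

The binary entropy function is:
H(p) = -p log(p) - (1-p) log(1-p)

H(0.566) = -0.566 × log_2(0.566) - 0.434 × log_2(0.434)
H(0.566) = 0.9874 bits

Note: Binary entropy is maximized at p=0.5 (H=1 bit) and minimized at p=0 or p=1 (H=0).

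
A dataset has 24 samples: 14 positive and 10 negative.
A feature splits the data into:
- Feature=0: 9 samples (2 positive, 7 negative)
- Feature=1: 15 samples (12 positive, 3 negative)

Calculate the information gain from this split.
0.2421 bits

Information Gain = H(Y) - H(Y|Feature)

Before split:
P(positive) = 14/24 = 0.5833
H(Y) = 0.9799 bits

After split:
Feature=0: H = 0.7642 bits (weight = 9/24)
Feature=1: H = 0.7219 bits (weight = 15/24)
H(Y|Feature) = (9/24)×0.7642 + (15/24)×0.7219 = 0.7378 bits

Information Gain = 0.9799 - 0.7378 = 0.2421 bits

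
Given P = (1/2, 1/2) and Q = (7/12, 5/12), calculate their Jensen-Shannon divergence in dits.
0.0015 dits

Jensen-Shannon divergence is:
JSD(P||Q) = 0.5 × D_KL(P||M) + 0.5 × D_KL(Q||M)
where M = 0.5 × (P + Q) is the mixture distribution.

M = 0.5 × (1/2, 1/2) + 0.5 × (7/12, 5/12) = (13/24, 11/24)

D_KL(P||M) = 0.0015 dits
D_KL(Q||M) = 0.0015 dits

JSD(P||Q) = 0.5 × 0.0015 + 0.5 × 0.0015 = 0.0015 dits

Unlike KL divergence, JSD is symmetric and bounded: 0 ≤ JSD ≤ log(2).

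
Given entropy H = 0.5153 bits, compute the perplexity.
1.4293

Perplexity is 2^H (or exp(H) for natural log).

H = 0.5153 bits
Perplexity = 2^0.5153 = 1.4293

Interpretation: The model's uncertainty is equivalent to choosing uniformly among 1.4 options.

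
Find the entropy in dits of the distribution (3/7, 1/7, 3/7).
0.4361 dits

Shannon entropy is H(X) = -Σ p(x) log p(x).

For P = (3/7, 1/7, 3/7):
H = -3/7 × log_10(3/7) -1/7 × log_10(1/7) -3/7 × log_10(3/7)
H = 0.4361 dits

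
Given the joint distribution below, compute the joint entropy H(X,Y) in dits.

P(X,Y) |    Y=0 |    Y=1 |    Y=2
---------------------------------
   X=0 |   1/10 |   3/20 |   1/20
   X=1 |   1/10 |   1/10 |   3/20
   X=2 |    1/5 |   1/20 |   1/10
0.9171 dits

Joint entropy is H(X,Y) = -Σ_{x,y} p(x,y) log p(x,y).

Summing over all non-zero entries:
H(X,Y) = -[1/10·log_10(1/10) + 3/20·log_10(3/20) + 1/20·log_10(1/20) + 1/10·log_10(1/10) + 1/10·log_10(1/10) + 3/20·log_10(3/20) + 1/5·log_10(1/5) + 1/20·log_10(1/20) + 1/10·log_10(1/10)]
H(X,Y) = 0.9171 dits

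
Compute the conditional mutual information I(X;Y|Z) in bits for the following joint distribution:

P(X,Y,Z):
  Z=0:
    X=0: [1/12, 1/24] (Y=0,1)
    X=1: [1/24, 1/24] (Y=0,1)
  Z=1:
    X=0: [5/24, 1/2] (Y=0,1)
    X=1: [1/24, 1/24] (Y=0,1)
0.0141 bits

Conditional mutual information: I(X;Y|Z) = H(X|Z) + H(Y|Z) - H(X,Y|Z)

H(Z) = 0.7383
H(X,Z) = 1.3249 → H(X|Z) = 0.5866
H(Y,Z) = 1.6529 → H(Y|Z) = 0.9146
H(X,Y,Z) = 2.2254 → H(X,Y|Z) = 1.4871

I(X;Y|Z) = 0.5866 + 0.9146 - 1.4871 = 0.0141 bits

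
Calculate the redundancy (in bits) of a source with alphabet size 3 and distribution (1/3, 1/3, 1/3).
0.0000 bits

Redundancy measures how far a source is from maximum entropy:
R = H_max - H(X)

Maximum entropy for 3 symbols: H_max = log_2(3) = 1.5850 bits
Actual entropy: H(X) = 1.5850 bits
Redundancy: R = 1.5850 - 1.5850 = 0.0000 bits

This redundancy represents potential for compression: the source could be compressed by 0.0000 bits per symbol.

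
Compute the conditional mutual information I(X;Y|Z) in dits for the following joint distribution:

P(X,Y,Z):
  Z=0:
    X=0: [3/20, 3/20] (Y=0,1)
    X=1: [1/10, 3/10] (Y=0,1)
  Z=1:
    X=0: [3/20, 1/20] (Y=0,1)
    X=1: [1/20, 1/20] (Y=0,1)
0.0141 dits

Conditional mutual information: I(X;Y|Z) = H(X|Z) + H(Y|Z) - H(X,Y|Z)

H(Z) = 0.2653
H(X,Z) = 0.5558 → H(X|Z) = 0.2905
H(Y,Z) = 0.5464 → H(Y|Z) = 0.2811
H(X,Y,Z) = 0.8228 → H(X,Y|Z) = 0.5575

I(X;Y|Z) = 0.2905 + 0.2811 - 0.5575 = 0.0141 dits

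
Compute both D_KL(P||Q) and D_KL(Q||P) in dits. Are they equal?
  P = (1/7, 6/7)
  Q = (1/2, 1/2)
D_KL(P||Q) = 0.1229, D_KL(Q||P) = 0.1550

KL divergence is not symmetric: D_KL(P||Q) ≠ D_KL(Q||P) in general.

D_KL(P||Q) = 0.1229 dits
D_KL(Q||P) = 0.1550 dits

No, they are not equal!

This asymmetry is why KL divergence is not a true distance metric.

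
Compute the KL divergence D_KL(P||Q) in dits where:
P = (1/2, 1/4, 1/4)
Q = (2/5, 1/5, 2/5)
0.0217 dits

KL divergence: D_KL(P||Q) = Σ p(x) log(p(x)/q(x))

Computing term by term:
  x=0: 1/2 × log_10[(1/2)/(2/5)] = 1/2 × 0.0969 = 0.0485
  x=1: 1/4 × log_10[(1/4)/(1/5)] = 1/4 × 0.0969 = 0.0242
  x=2: 1/4 × log_10[(1/4)/(2/5)] = 1/4 × -0.2041 = -0.0510

D_KL(P||Q) = 0.0217 dits

Note: KL divergence is always non-negative and equals 0 iff P = Q.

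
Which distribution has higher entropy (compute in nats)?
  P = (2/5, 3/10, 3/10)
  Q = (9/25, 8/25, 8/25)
Q

Computing entropies in nats:
H(P) = 1.0889
H(Q) = 1.0970

Distribution Q has higher entropy.

Intuition: The distribution closer to uniform (more spread out) has higher entropy.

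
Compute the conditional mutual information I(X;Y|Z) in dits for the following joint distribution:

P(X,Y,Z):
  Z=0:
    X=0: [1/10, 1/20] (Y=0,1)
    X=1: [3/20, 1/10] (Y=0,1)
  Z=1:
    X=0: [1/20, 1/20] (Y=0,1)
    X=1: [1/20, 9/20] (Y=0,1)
0.0171 dits

Conditional mutual information: I(X;Y|Z) = H(X|Z) + H(Y|Z) - H(X,Y|Z)

H(Z) = 0.2923
H(X,Z) = 0.5246 → H(X|Z) = 0.2323
H(Y,Z) = 0.5246 → H(Y|Z) = 0.2323
H(X,Y,Z) = 0.7398 → H(X,Y|Z) = 0.4476

I(X;Y|Z) = 0.2323 + 0.2323 - 0.4476 = 0.0171 dits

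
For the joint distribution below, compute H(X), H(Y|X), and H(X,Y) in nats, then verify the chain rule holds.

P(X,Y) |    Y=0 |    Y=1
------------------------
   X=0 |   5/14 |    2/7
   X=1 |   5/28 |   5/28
H(X,Y) = 1.3409, H(X) = 0.6518, H(Y|X) = 0.6892 (all in nats)

Chain rule: H(X,Y) = H(X) + H(Y|X)

Left side — joint entropy directly:
H(X,Y) = -Σ p(x,y) log p(x,y) = 1.3409 nats

Right side — compute H(Y|X) from the conditional distributions:
P(X) = (9/14, 5/14), so H(X) = 0.6518 nats
H(Y|X) = Σ_x P(X=x) · H(Y|X=x):
  P(Y|X=0) = (5/9, 4/9), H(Y|X=0) = 0.6870, weight P(X=0) = 9/14
  P(Y|X=1) = (1/2, 1/2), H(Y|X=1) = 0.6931, weight P(X=1) = 5/14
H(Y|X) = 0.6892 nats

H(X) + H(Y|X) = 0.6518 + 0.6892 = 1.3409 nats

Both sides equal 1.3409 nats. ✓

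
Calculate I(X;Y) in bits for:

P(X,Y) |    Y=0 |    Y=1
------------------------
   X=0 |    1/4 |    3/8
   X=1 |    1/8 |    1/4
0.0032 bits

Mutual information: I(X;Y) = H(X) + H(Y) - H(X,Y)

Marginals:
P(X) = (5/8, 3/8), H(X) = 0.9544 bits
P(Y) = (3/8, 5/8), H(Y) = 0.9544 bits

Joint entropy: H(X,Y) = 1.9056 bits

I(X;Y) = 0.9544 + 0.9544 - 1.9056 = 0.0032 bits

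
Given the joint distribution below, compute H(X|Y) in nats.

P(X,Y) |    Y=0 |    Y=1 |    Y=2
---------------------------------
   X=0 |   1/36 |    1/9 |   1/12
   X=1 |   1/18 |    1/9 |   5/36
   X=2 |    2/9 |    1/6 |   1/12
0.9777 nats

Using the chain rule: H(X|Y) = H(X,Y) - H(Y)

First, compute H(X,Y) = 2.0696 nats

Marginal P(Y) = (11/36, 7/18, 11/36)
H(Y) = 1.0918 nats

H(X|Y) = H(X,Y) - H(Y) = 2.0696 - 1.0918 = 0.9777 nats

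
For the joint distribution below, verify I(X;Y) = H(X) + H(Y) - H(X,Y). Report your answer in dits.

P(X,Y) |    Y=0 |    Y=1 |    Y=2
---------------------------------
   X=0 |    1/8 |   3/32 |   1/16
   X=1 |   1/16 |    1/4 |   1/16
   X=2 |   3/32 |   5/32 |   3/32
I(X;Y) = 0.0197 dits

Mutual information has multiple equivalent forms:
- I(X;Y) = H(X) - H(X|Y)
- I(X;Y) = H(Y) - H(Y|X)
- I(X;Y) = H(X) + H(Y) - H(X,Y)

Computing all quantities:
H(X) = 0.4741, H(Y) = 0.4498, H(X,Y) = 0.9043
H(X|Y) = 0.4544, H(Y|X) = 0.4302

Verification:
H(X) - H(X|Y) = 0.4741 - 0.4544 = 0.0197
H(Y) - H(Y|X) = 0.4498 - 0.4302 = 0.0197
H(X) + H(Y) - H(X,Y) = 0.4741 + 0.4498 - 0.9043 = 0.0197

All forms give I(X;Y) = 0.0197 dits. ✓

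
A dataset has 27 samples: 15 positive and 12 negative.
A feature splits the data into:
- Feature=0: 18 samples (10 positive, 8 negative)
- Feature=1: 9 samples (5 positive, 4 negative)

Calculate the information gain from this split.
0.0000 bits

Information Gain = H(Y) - H(Y|Feature)

Before split:
P(positive) = 15/27 = 0.5556
H(Y) = 0.9911 bits

After split:
Feature=0: H = 0.9911 bits (weight = 18/27)
Feature=1: H = 0.9911 bits (weight = 9/27)
H(Y|Feature) = (18/27)×0.9911 + (9/27)×0.9911 = 0.9911 bits

Information Gain = 0.9911 - 0.9911 = 0.0000 bits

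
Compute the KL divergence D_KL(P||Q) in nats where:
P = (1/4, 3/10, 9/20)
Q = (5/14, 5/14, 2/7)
0.0629 nats

KL divergence: D_KL(P||Q) = Σ p(x) log(p(x)/q(x))

Computing term by term:
  x=0: 1/4 × log_e[(1/4)/(5/14)] = 1/4 × -0.3567 = -0.0892
  x=1: 3/10 × log_e[(3/10)/(5/14)] = 3/10 × -0.1744 = -0.0523
  x=2: 9/20 × log_e[(9/20)/(2/7)] = 9/20 × 0.4543 = 0.2044

D_KL(P||Q) = 0.0629 nats

Note: KL divergence is always non-negative and equals 0 iff P = Q.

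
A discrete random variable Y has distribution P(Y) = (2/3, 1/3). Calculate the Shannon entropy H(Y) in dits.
0.2764 dits

Shannon entropy is H(X) = -Σ p(x) log p(x).

For P = (2/3, 1/3):
H = -2/3 × log_10(2/3) -1/3 × log_10(1/3)
H = 0.2764 dits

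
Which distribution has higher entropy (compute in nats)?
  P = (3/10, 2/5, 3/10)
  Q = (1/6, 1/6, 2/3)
P

Computing entropies in nats:
H(P) = 1.0889
H(Q) = 0.8676

Distribution P has higher entropy.

Intuition: The distribution closer to uniform (more spread out) has higher entropy.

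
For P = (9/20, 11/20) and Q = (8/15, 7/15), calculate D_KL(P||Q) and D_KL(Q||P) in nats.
D_KL(P||Q) = 0.0139, D_KL(Q||P) = 0.0139

KL divergence is not symmetric: D_KL(P||Q) ≠ D_KL(Q||P) in general.

D_KL(P||Q) = 0.0139 nats
D_KL(Q||P) = 0.0139 nats

In this case they happen to be equal (to 4 decimal places).

This asymmetry is why KL divergence is not a true distance metric.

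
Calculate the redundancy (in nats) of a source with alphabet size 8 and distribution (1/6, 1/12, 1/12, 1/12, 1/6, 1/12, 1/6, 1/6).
0.0566 nats

Redundancy measures how far a source is from maximum entropy:
R = H_max - H(X)

Maximum entropy for 8 symbols: H_max = log_e(8) = 2.0794 nats
Actual entropy: H(X) = 2.0228 nats
Redundancy: R = 2.0794 - 2.0228 = 0.0566 nats

This redundancy represents potential for compression: the source could be compressed by 0.0566 nats per symbol.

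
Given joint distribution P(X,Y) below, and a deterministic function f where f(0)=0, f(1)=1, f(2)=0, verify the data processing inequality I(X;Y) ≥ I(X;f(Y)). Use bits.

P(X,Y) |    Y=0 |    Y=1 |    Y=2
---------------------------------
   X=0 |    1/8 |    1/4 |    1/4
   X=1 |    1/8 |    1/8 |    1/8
I(X;Y) = 0.0157, I(X;f(Y)) = 0.0032, inequality holds: 0.0157 ≥ 0.0032

Data Processing Inequality: For any Markov chain X → Y → Z, we have I(X;Y) ≥ I(X;Z).

Here Z = f(Y) is a deterministic function of Y, forming X → Y → Z.

Original I(X;Y) = 0.0157 bits

After applying f:
P(X,Z) where Z=f(Y):
- P(X,Z=0) = P(X,Y=0) + P(X,Y=2)
- P(X,Z=1) = P(X,Y=1)

I(X;Z) = I(X;f(Y)) = 0.0032 bits

Verification: 0.0157 ≥ 0.0032 ✓

Information cannot be created by processing; the function f can only lose information about X.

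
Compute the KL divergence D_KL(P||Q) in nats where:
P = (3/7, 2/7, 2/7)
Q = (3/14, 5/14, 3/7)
0.1175 nats

KL divergence: D_KL(P||Q) = Σ p(x) log(p(x)/q(x))

Computing term by term:
  x=0: 3/7 × log_e[(3/7)/(3/14)] = 3/7 × 0.6931 = 0.2971
  x=1: 2/7 × log_e[(2/7)/(5/14)] = 2/7 × -0.2231 = -0.0638
  x=2: 2/7 × log_e[(2/7)/(3/7)] = 2/7 × -0.4055 = -0.1158

D_KL(P||Q) = 0.1175 nats

Note: KL divergence is always non-negative and equals 0 iff P = Q.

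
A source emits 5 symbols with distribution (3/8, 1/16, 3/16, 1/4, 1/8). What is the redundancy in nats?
0.1480 nats

Redundancy measures how far a source is from maximum entropy:
R = H_max - H(X)

Maximum entropy for 5 symbols: H_max = log_e(5) = 1.6094 nats
Actual entropy: H(X) = 1.4615 nats
Redundancy: R = 1.6094 - 1.4615 = 0.1480 nats

This redundancy represents potential for compression: the source could be compressed by 0.1480 nats per symbol.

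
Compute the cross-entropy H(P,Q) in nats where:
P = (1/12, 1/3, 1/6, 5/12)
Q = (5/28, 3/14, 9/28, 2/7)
1.3682 nats

Cross-entropy: H(P,Q) = -Σ p(x) log q(x)

Alternatively: H(P,Q) = H(P) + D_KL(P||Q)
H(P) = 1.2367 nats
D_KL(P||Q) = 0.1315 nats

H(P,Q) = 1.2367 + 0.1315 = 1.3682 nats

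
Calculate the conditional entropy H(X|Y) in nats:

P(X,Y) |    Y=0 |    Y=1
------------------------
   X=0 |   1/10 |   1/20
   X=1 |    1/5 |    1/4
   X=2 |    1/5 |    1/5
0.9991 nats

Using the chain rule: H(X|Y) = H(X,Y) - H(Y)

First, compute H(X,Y) = 1.6923 nats

Marginal P(Y) = (1/2, 1/2)
H(Y) = 0.6931 nats

H(X|Y) = H(X,Y) - H(Y) = 1.6923 - 0.6931 = 0.9991 nats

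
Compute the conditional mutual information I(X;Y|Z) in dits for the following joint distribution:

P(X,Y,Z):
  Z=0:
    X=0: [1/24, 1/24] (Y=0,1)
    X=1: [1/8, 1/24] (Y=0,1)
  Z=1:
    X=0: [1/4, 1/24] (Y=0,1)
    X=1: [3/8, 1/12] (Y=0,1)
0.0037 dits

Conditional mutual information: I(X;Y|Z) = H(X|Z) + H(Y|Z) - H(X,Y|Z)

H(Z) = 0.2442
H(X,Z) = 0.5310 → H(X|Z) = 0.2868
H(Y,Z) = 0.4601 → H(Y|Z) = 0.2159
H(X,Y,Z) = 0.7431 → H(X,Y|Z) = 0.4989

I(X;Y|Z) = 0.2868 + 0.2159 - 0.4989 = 0.0037 dits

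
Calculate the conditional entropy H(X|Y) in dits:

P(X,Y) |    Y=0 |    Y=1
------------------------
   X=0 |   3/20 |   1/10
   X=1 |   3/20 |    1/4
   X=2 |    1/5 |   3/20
0.4600 dits

Using the chain rule: H(X|Y) = H(X,Y) - H(Y)

First, compute H(X,Y) = 0.7611 dits

Marginal P(Y) = (1/2, 1/2)
H(Y) = 0.3010 dits

H(X|Y) = H(X,Y) - H(Y) = 0.7611 - 0.3010 = 0.4600 dits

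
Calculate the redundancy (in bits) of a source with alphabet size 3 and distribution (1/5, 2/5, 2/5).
0.0630 bits

Redundancy measures how far a source is from maximum entropy:
R = H_max - H(X)

Maximum entropy for 3 symbols: H_max = log_2(3) = 1.5850 bits
Actual entropy: H(X) = 1.5219 bits
Redundancy: R = 1.5850 - 1.5219 = 0.0630 bits

This redundancy represents potential for compression: the source could be compressed by 0.0630 bits per symbol.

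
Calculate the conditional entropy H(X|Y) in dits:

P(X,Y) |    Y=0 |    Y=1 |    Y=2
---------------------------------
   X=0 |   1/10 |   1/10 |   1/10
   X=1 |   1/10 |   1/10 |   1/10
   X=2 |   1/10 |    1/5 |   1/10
0.4669 dits

Using the chain rule: H(X|Y) = H(X,Y) - H(Y)

First, compute H(X,Y) = 0.9398 dits

Marginal P(Y) = (3/10, 2/5, 3/10)
H(Y) = 0.4729 dits

H(X|Y) = H(X,Y) - H(Y) = 0.9398 - 0.4729 = 0.4669 dits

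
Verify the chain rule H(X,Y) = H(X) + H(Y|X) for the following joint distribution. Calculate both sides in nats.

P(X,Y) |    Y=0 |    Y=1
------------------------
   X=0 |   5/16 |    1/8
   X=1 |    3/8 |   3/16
H(X,Y) = 1.3051, H(X) = 0.6853, H(Y|X) = 0.6198 (all in nats)

Chain rule: H(X,Y) = H(X) + H(Y|X)

Left side — joint entropy directly:
H(X,Y) = -Σ p(x,y) log p(x,y) = 1.3051 nats

Right side — compute H(Y|X) from the conditional distributions:
P(X) = (7/16, 9/16), so H(X) = 0.6853 nats
H(Y|X) = Σ_x P(X=x) · H(Y|X=x):
  P(Y|X=0) = (5/7, 2/7), H(Y|X=0) = 0.5983, weight P(X=0) = 7/16
  P(Y|X=1) = (2/3, 1/3), H(Y|X=1) = 0.6365, weight P(X=1) = 9/16
H(Y|X) = 0.6198 nats

H(X) + H(Y|X) = 0.6853 + 0.6198 = 1.3051 nats

Both sides equal 1.3051 nats. ✓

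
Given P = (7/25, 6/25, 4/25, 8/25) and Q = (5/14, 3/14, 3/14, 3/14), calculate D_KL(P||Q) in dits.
0.0177 dits

KL divergence: D_KL(P||Q) = Σ p(x) log(p(x)/q(x))

Computing term by term:
  x=0: 7/25 × log_10[(7/25)/(5/14)] = 7/25 × -0.1057 = -0.0296
  x=1: 6/25 × log_10[(6/25)/(3/14)] = 6/25 × 0.0492 = 0.0118
  x=2: 4/25 × log_10[(4/25)/(3/14)] = 4/25 × -0.1269 = -0.0203
  x=3: 8/25 × log_10[(8/25)/(3/14)] = 8/25 × 0.1742 = 0.0557

D_KL(P||Q) = 0.0177 dits

Note: KL divergence is always non-negative and equals 0 iff P = Q.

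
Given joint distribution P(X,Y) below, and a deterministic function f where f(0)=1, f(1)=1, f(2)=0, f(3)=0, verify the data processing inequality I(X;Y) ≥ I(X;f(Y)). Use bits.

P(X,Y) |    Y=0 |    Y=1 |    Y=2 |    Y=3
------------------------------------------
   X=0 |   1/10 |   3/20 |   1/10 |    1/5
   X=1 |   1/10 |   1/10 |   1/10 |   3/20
I(X;Y) = 0.0052, I(X;f(Y)) = 0.0001, inequality holds: 0.0052 ≥ 0.0001

Data Processing Inequality: For any Markov chain X → Y → Z, we have I(X;Y) ≥ I(X;Z).

Here Z = f(Y) is a deterministic function of Y, forming X → Y → Z.

Original I(X;Y) = 0.0052 bits

After applying f:
P(X,Z) where Z=f(Y):
- P(X,Z=0) = P(X,Y=2) + P(X,Y=3)
- P(X,Z=1) = P(X,Y=0) + P(X,Y=1)

I(X;Z) = I(X;f(Y)) = 0.0001 bits

Verification: 0.0052 ≥ 0.0001 ✓

Information cannot be created by processing; the function f can only lose information about X.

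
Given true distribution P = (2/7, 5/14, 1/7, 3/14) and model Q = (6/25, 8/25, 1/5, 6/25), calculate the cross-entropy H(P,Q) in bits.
1.9482 bits

Cross-entropy: H(P,Q) = -Σ p(x) log q(x)

Alternatively: H(P,Q) = H(P) + D_KL(P||Q)
H(P) = 1.9242 bits
D_KL(P||Q) = 0.0241 bits

H(P,Q) = 1.9242 + 0.0241 = 1.9482 bits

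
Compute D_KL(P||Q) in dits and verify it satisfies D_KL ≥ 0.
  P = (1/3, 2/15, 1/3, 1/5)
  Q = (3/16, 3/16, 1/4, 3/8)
0.0506 dits

KL divergence satisfies the Gibbs inequality: D_KL(P||Q) ≥ 0 for all distributions P, Q.

D_KL(P||Q) = Σ p(x) log(p(x)/q(x))
Term by term:
  x=0: 1/3 × log_10[(1/3)/(3/16)] = 0.0833
  x=1: 2/15 × log_10[(2/15)/(3/16)] = -0.0197
  x=2: 1/3 × log_10[(1/3)/(1/4)] = 0.0416
  x=3: 1/5 × log_10[(1/5)/(3/8)] = -0.0546
D_KL(P||Q) = 0.0506 dits

D_KL(P||Q) = 0.0506 ≥ 0 ✓

This non-negativity is a fundamental property: relative entropy cannot be negative because it measures how different Q is from P.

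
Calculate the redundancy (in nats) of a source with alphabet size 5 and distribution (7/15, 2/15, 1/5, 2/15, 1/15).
0.2140 nats

Redundancy measures how far a source is from maximum entropy:
R = H_max - H(X)

Maximum entropy for 5 symbols: H_max = log_e(5) = 1.6094 nats
Actual entropy: H(X) = 1.3954 nats
Redundancy: R = 1.6094 - 1.3954 = 0.2140 nats

This redundancy represents potential for compression: the source could be compressed by 0.2140 nats per symbol.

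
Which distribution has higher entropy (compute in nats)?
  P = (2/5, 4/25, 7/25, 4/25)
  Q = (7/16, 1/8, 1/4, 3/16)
P

Computing entropies in nats:
H(P) = 1.3094
H(Q) = 1.2820

Distribution P has higher entropy.

Intuition: The distribution closer to uniform (more spread out) has higher entropy.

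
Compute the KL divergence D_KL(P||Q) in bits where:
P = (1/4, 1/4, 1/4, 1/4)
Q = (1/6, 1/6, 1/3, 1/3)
0.0850 bits

KL divergence: D_KL(P||Q) = Σ p(x) log(p(x)/q(x))

Computing term by term:
  x=0: 1/4 × log_2[(1/4)/(1/6)] = 1/4 × 0.5850 = 0.1462
  x=1: 1/4 × log_2[(1/4)/(1/6)] = 1/4 × 0.5850 = 0.1462
  x=2: 1/4 × log_2[(1/4)/(1/3)] = 1/4 × -0.4150 = -0.1038
  x=3: 1/4 × log_2[(1/4)/(1/3)] = 1/4 × -0.4150 = -0.1038

D_KL(P||Q) = 0.0850 bits

Note: KL divergence is always non-negative and equals 0 iff P = Q.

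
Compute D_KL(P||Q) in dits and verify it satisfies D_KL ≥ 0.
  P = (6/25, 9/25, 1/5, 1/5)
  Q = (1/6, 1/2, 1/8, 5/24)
0.0239 dits

KL divergence satisfies the Gibbs inequality: D_KL(P||Q) ≥ 0 for all distributions P, Q.

D_KL(P||Q) = Σ p(x) log(p(x)/q(x))
Term by term:
  x=0: 6/25 × log_10[(6/25)/(1/6)] = 0.0380
  x=1: 9/25 × log_10[(9/25)/(1/2)] = -0.0514
  x=2: 1/5 × log_10[(1/5)/(1/8)] = 0.0408
  x=3: 1/5 × log_10[(1/5)/(5/24)] = -0.0035
D_KL(P||Q) = 0.0239 dits

D_KL(P||Q) = 0.0239 ≥ 0 ✓

This non-negativity is a fundamental property: relative entropy cannot be negative because it measures how different Q is from P.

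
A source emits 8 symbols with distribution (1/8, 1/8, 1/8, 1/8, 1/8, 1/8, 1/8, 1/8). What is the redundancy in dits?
0.0000 dits

Redundancy measures how far a source is from maximum entropy:
R = H_max - H(X)

Maximum entropy for 8 symbols: H_max = log_10(8) = 0.9031 dits
Actual entropy: H(X) = 0.9031 dits
Redundancy: R = 0.9031 - 0.9031 = 0.0000 dits

This redundancy represents potential for compression: the source could be compressed by 0.0000 dits per symbol.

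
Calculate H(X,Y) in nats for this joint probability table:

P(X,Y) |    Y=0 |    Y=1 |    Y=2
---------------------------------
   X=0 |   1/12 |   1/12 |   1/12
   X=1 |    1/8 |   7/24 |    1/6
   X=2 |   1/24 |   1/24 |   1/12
2.0111 nats

Joint entropy is H(X,Y) = -Σ_{x,y} p(x,y) log p(x,y).

Summing over all non-zero entries:
H(X,Y) = -[1/12·log_e(1/12) + 1/12·log_e(1/12) + 1/12·log_e(1/12) + 1/8·log_e(1/8) + 7/24·log_e(7/24) + 1/6·log_e(1/6) + 1/24·log_e(1/24) + 1/24·log_e(1/24) + 1/12·log_e(1/12)]
H(X,Y) = 2.0111 nats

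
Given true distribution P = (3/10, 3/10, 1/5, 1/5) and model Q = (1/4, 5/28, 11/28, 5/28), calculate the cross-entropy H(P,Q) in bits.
2.1123 bits

Cross-entropy: H(P,Q) = -Σ p(x) log q(x)

Alternatively: H(P,Q) = H(P) + D_KL(P||Q)
H(P) = 1.9710 bits
D_KL(P||Q) = 0.1413 bits

H(P,Q) = 1.9710 + 0.1413 = 2.1123 bits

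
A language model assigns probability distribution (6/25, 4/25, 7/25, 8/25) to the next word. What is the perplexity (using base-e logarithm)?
3.8836

Perplexity is e^H (or exp(H) for natural log).

First, H = -Σ p log p = 1.3568 nats
Perplexity = e^1.3568 = 3.8836

Interpretation: The model's uncertainty is equivalent to choosing uniformly among 3.9 options.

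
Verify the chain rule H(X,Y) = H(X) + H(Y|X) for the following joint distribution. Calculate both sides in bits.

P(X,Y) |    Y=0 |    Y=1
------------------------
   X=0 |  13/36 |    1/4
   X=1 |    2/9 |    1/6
H(X,Y) = 1.9437, H(X) = 0.9641, H(Y|X) = 0.9796 (all in bits)

Chain rule: H(X,Y) = H(X) + H(Y|X)

Left side — joint entropy directly:
H(X,Y) = -Σ p(x,y) log p(x,y) = 1.9437 bits

Right side — compute H(Y|X) from the conditional distributions:
P(X) = (11/18, 7/18), so H(X) = 0.9641 bits
H(Y|X) = Σ_x P(X=x) · H(Y|X=x):
  P(Y|X=0) = (13/22, 9/22), H(Y|X=0) = 0.9760, weight P(X=0) = 11/18
  P(Y|X=1) = (4/7, 3/7), H(Y|X=1) = 0.9852, weight P(X=1) = 7/18
H(Y|X) = 0.9796 bits

H(X) + H(Y|X) = 0.9641 + 0.9796 = 1.9437 bits

Both sides equal 1.9437 bits. ✓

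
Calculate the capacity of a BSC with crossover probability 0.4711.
0.0024 bits

For a binary symmetric channel (BSC) with error probability p:
Capacity C = 1 - H(p) bits per symbol

where H(p) = -p log₂(p) - (1-p) log₂(1-p) is the binary entropy function.

H(0.4711) = 0.9976 bits
C = 1 - 0.9976 = 0.0024 bits per symbol

This means we can reliably transmit up to 0.0024 bits of information per channel use.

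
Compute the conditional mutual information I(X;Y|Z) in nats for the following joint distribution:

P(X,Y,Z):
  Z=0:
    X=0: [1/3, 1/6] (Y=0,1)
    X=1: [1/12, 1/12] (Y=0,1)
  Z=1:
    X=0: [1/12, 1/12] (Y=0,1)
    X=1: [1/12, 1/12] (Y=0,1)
0.0073 nats

Conditional mutual information: I(X;Y|Z) = H(X|Z) + H(Y|Z) - H(X,Y|Z)

H(Z) = 0.6365
H(X,Z) = 1.2425 → H(X|Z) = 0.6059
H(Y,Z) = 1.3086 → H(Y|Z) = 0.6721
H(X,Y,Z) = 1.9073 → H(X,Y|Z) = 1.2708

I(X;Y|Z) = 0.6059 + 0.6721 - 1.2708 = 0.0073 nats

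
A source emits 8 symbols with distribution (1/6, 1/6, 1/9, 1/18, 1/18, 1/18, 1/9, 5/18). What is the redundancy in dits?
0.0679 dits

Redundancy measures how far a source is from maximum entropy:
R = H_max - H(X)

Maximum entropy for 8 symbols: H_max = log_10(8) = 0.9031 dits
Actual entropy: H(X) = 0.8352 dits
Redundancy: R = 0.9031 - 0.8352 = 0.0679 dits

This redundancy represents potential for compression: the source could be compressed by 0.0679 dits per symbol.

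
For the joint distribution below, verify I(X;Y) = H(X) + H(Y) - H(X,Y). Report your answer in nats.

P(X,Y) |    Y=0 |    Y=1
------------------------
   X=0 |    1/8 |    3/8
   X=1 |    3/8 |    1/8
I(X;Y) = 0.1308 nats

Mutual information has multiple equivalent forms:
- I(X;Y) = H(X) - H(X|Y)
- I(X;Y) = H(Y) - H(Y|X)
- I(X;Y) = H(X) + H(Y) - H(X,Y)

Computing all quantities:
H(X) = 0.6931, H(Y) = 0.6931, H(X,Y) = 1.2555
H(X|Y) = 0.5623, H(Y|X) = 0.5623

Verification:
H(X) - H(X|Y) = 0.6931 - 0.5623 = 0.1308
H(Y) - H(Y|X) = 0.6931 - 0.5623 = 0.1308
H(X) + H(Y) - H(X,Y) = 0.6931 + 0.6931 - 1.2555 = 0.1308

All forms give I(X;Y) = 0.1308 nats. ✓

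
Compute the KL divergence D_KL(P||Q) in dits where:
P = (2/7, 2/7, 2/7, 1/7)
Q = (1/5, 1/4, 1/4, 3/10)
0.0314 dits

KL divergence: D_KL(P||Q) = Σ p(x) log(p(x)/q(x))

Computing term by term:
  x=0: 2/7 × log_10[(2/7)/(1/5)] = 2/7 × 0.1549 = 0.0443
  x=1: 2/7 × log_10[(2/7)/(1/4)] = 2/7 × 0.0580 = 0.0166
  x=2: 2/7 × log_10[(2/7)/(1/4)] = 2/7 × 0.0580 = 0.0166
  x=3: 1/7 × log_10[(1/7)/(3/10)] = 1/7 × -0.3222 = -0.0460

D_KL(P||Q) = 0.0314 dits

Note: KL divergence is always non-negative and equals 0 iff P = Q.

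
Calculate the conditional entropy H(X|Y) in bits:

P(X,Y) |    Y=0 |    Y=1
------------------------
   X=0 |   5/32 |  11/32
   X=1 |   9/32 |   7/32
0.9537 bits

Using the chain rule: H(X|Y) = H(X,Y) - H(Y)

First, compute H(X,Y) = 1.9424 bits

Marginal P(Y) = (7/16, 9/16)
H(Y) = 0.9887 bits

H(X|Y) = H(X,Y) - H(Y) = 1.9424 - 0.9887 = 0.9537 bits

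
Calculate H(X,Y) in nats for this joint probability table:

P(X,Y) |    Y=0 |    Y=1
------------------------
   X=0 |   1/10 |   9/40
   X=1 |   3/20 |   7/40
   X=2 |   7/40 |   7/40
1.7655 nats

Joint entropy is H(X,Y) = -Σ_{x,y} p(x,y) log p(x,y).

Summing over all non-zero entries:
H(X,Y) = -[1/10·log_e(1/10) + 9/40·log_e(9/40) + 3/20·log_e(3/20) + 7/40·log_e(7/40) + 7/40·log_e(7/40) + 7/40·log_e(7/40)]
H(X,Y) = 1.7655 nats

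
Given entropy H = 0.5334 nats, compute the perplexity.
1.7047

Perplexity is e^H (or exp(H) for natural log).

H = 0.5334 nats
Perplexity = e^0.5334 = 1.7047

Interpretation: The model's uncertainty is equivalent to choosing uniformly among 1.7 options.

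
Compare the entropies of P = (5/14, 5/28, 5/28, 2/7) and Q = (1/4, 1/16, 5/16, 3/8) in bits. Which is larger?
P

Computing entropies in bits:
H(P) = 1.9345
H(Q) = 1.8050

Distribution P has higher entropy.

Intuition: The distribution closer to uniform (more spread out) has higher entropy.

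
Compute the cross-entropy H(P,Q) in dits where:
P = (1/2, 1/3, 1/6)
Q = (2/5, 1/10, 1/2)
0.5825 dits

Cross-entropy: H(P,Q) = -Σ p(x) log q(x)

Alternatively: H(P,Q) = H(P) + D_KL(P||Q)
H(P) = 0.4392 dits
D_KL(P||Q) = 0.1432 dits

H(P,Q) = 0.4392 + 0.1432 = 0.5825 dits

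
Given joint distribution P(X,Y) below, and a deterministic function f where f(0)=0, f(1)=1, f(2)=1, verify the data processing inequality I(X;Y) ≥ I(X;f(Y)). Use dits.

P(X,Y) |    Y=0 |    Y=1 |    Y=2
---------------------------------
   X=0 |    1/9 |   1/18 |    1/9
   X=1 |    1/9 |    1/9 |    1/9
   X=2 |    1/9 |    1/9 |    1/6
I(X;Y) = 0.0045, I(X;f(Y)) = 0.0021, inequality holds: 0.0045 ≥ 0.0021

Data Processing Inequality: For any Markov chain X → Y → Z, we have I(X;Y) ≥ I(X;Z).

Here Z = f(Y) is a deterministic function of Y, forming X → Y → Z.

Original I(X;Y) = 0.0045 dits

After applying f:
P(X,Z) where Z=f(Y):
- P(X,Z=0) = P(X,Y=0)
- P(X,Z=1) = P(X,Y=1) + P(X,Y=2)

I(X;Z) = I(X;f(Y)) = 0.0021 dits

Verification: 0.0045 ≥ 0.0021 ✓

Information cannot be created by processing; the function f can only lose information about X.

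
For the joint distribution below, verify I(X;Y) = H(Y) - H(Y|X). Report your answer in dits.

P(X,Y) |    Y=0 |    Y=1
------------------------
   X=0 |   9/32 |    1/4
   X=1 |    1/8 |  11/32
I(X;Y) = 0.0158 dits

Mutual information has multiple equivalent forms:
- I(X;Y) = H(X) - H(X|Y)
- I(X;Y) = H(Y) - H(Y|X)
- I(X;Y) = H(X) + H(Y) - H(X,Y)

Computing all quantities:
H(X) = 0.3002, H(Y) = 0.2934, H(X,Y) = 0.5778
H(X|Y) = 0.2844, H(Y|X) = 0.2776

Verification:
H(X) - H(X|Y) = 0.3002 - 0.2844 = 0.0158
H(Y) - H(Y|X) = 0.2934 - 0.2776 = 0.0158
H(X) + H(Y) - H(X,Y) = 0.3002 + 0.2934 - 0.5778 = 0.0158

All forms give I(X;Y) = 0.0158 dits. ✓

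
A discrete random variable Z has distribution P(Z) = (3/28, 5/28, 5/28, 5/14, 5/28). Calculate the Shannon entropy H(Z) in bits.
2.2072 bits

Shannon entropy is H(X) = -Σ p(x) log p(x).

For P = (3/28, 5/28, 5/28, 5/14, 5/28):
H = -3/28 × log_2(3/28) -5/28 × log_2(5/28) -5/28 × log_2(5/28) -5/14 × log_2(5/14) -5/28 × log_2(5/28)
H = 2.2072 bits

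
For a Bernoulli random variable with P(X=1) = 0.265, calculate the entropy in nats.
0.5782 nats

The binary entropy function is:
H(p) = -p log(p) - (1-p) log(1-p)

H(0.265) = -0.265 × log_e(0.265) - 0.735 × log_e(0.735)
H(0.265) = 0.5782 nats

Note: Binary entropy is maximized at p=0.5 (H=1 bit) and minimized at p=0 or p=1 (H=0).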